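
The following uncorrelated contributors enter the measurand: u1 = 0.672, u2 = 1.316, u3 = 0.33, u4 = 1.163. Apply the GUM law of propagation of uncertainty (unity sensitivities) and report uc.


uc = sqrt(0.672^2 + 1.316^2 + 0.33^2 + 1.163^2)
uc = sqrt(3.644909)
uc = 1.9092

1.9092


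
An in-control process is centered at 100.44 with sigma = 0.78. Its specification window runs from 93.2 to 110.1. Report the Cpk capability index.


Cpu = (USL - mean) / (3*sigma) = (110.1 - 100.44) / (3*0.78) = 4.1282
Cpl = (mean - LSL) / (3*sigma) = (100.44 - 93.2) / (3*0.78) = 3.0940
Cpk = min(Cpu, Cpl) = 3.0940

3.0940


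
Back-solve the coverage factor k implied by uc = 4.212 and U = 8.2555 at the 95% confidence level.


k = U / uc
k = 8.2555 / 4.212
k = 1.96

1.96


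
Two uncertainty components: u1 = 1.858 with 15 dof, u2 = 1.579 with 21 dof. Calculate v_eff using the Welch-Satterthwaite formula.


uc = sqrt(u1^2 + u2^2) = sqrt(1.858^2 + 1.579^2) = 2.4383201
v_eff = uc^4 / (u1^4/v1 + u2^4/v2)
= 2.4383201^4 / (1.858^4/15 + 1.579^4/21)
= 35.34784 / 1.0905077
v_eff = 32.4141

32.4141


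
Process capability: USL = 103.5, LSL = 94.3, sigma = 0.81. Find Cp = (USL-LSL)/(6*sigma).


Cp = (USL - LSL) / (6 * sigma)
= (103.5 - 94.3) / (6 * 0.81)
= 9.2000 / 4.8600
= 1.8930

1.8930


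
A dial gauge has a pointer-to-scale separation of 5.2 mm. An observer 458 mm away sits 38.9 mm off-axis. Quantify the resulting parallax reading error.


error = h * offset / d
= 5.2 * 38.9 / 458
= 0.4417

0.4417


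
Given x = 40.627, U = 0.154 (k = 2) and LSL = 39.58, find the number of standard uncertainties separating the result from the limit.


u = U / k = 0.154 / 2 = 0.077
margin = |LSL - x| = |39.58 - 40.627| = 1.047
z = margin / u = 1.047 / 0.077
z = 13.5974

13.5974


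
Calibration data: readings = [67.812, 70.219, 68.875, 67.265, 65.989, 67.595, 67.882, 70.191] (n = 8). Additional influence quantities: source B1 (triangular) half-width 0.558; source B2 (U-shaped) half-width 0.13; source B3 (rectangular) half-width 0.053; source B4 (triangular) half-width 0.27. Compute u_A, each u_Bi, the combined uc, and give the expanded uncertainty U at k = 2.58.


mean = (67.812 + 70.219 + 68.875 + 67.265 + 65.989 + 67.595 + 67.882 + 70.191) / 8 = 68.2285
s = sqrt(sum((x - mean)^2)/(n-1)) = 1.4574933
u_A = s / sqrt(n) = 1.4574933 / sqrt(8) = 0.5153017
u_B1 = 0.558 / sqrt(6) = 0.22780255
u_B2 = 0.13 / sqrt(2) = 0.091923882
u_B3 = 0.053 / sqrt(3) = 0.030599564
u_B4 = 0.27 / sqrt(6) = 0.11022704
uc = sqrt(0.5153017^2 + 0.22780255^2 + 0.091923882^2 + 0.030599564^2 + 0.11022704^2) = 0.58220802
U = k * uc = 2.58 * 0.58220802
U = 1.5021

1.5021


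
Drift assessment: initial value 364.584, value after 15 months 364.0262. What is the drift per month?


rate = (v2 - v1) / months
= (364.0262 - 364.584) / 15
= -0.5578 / 15
= -0.0372

-0.0372


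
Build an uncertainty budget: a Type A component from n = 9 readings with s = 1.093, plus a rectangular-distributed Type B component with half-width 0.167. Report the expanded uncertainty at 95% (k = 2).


u_A = s / sqrt(n) = 1.093 / sqrt(9) = 0.36433333
u_B = half_width / sqrt(3) = 0.167 / sqrt(3) = 0.096417495
uc = sqrt(u_A^2 + u_B^2) = sqrt(0.36433333^2 + 0.096417495^2) = 0.37687546
U = k * uc = 2 * 0.37687546
U = 0.7538

0.7538


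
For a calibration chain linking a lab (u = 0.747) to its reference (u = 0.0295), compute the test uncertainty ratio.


TUR = u_lab / u_ref
= 0.747 / 0.0295
= 25.3220

25.3220


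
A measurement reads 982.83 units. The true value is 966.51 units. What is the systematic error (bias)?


Systematic error = measured - true
= 982.83 - 966.51
= 16.3200

16.3200


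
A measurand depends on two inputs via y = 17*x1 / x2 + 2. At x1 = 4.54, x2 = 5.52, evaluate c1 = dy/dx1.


y = 17*x1 / x2 + 2
dy/dx1 = 17/x2
Evaluate at x2 = 5.52: c1 = 17 / 5.52
c1 = 3.0797

3.0797


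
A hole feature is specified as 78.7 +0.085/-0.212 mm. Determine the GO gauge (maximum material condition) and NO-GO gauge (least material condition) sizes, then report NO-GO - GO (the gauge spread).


GO = nominal - lower_tol (smallest hole = maximum material condition)
GO = 78.7 - 0.212 = 78.488
NO-GO = nominal + upper_tol (largest hole = least material condition)
NO-GO = 78.7 + 0.085 = 78.785
spread = NO-GO - GO = 78.785 - 78.488 = 0.2970

0.2970


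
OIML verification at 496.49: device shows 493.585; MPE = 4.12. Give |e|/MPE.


e = indication - reference = 493.585 - 496.49 = -2.9050
|e| = 2.9050
ratio = |e| / MPE = 2.9050 / 4.12
ratio = 0.7051

0.7051


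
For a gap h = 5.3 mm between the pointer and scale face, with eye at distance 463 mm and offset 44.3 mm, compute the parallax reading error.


error = h * offset / d
= 5.3 * 44.3 / 463
= 0.5071

0.5071


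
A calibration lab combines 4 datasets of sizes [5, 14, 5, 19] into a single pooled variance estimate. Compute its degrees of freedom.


nu = sum_i (n_i - 1)
nu = ((5 - 1) + (14 - 1) + (5 - 1) + (19 - 1))
nu = 4 + 13 + 4 + 18
nu = 39

39


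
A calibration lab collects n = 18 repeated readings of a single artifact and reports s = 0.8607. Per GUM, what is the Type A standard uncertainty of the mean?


u_A = s / sqrt(n)
u_A = 0.8607 / sqrt(18)
u_A = 0.8607 / 4.2426407
u_A = 0.2029

0.2029


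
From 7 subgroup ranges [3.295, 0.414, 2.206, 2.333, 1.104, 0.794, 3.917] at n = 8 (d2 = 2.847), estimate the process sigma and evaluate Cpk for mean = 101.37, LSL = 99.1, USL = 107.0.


R_bar = (3.295 + 0.414 + 2.206 + 2.333 + 1.104 + 0.794 + 3.917) / 7 = 2.009
sigma = R_bar / d2 = 2.009 / 2.847 = 0.70565508
Cp = (USL - LSL)/(6*sigma) = (107.0 - 99.1)/(6*0.70565508) = 1.8659
Cpu = (107.0 - 101.37)/(3*0.70565508) = 2.6595
Cpl = (101.37 - 99.1)/(3*0.70565508) = 1.0723
Cpk = min(Cpu, Cpl) = 1.0723

1.0723


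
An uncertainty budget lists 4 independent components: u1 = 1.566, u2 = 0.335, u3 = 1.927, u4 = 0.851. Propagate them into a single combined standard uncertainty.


uc = sqrt(1.566^2 + 0.335^2 + 1.927^2 + 0.851^2)
uc = sqrt(7.002111)
uc = 2.6462

2.6462


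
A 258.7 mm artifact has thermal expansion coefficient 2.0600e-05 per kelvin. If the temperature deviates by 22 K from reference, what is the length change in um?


dL = L * alpha * dT
= 258.7 * 2.0600e-05 * 22
= 0.1172428 mm
dL_um = 0.1172428 * 1000 = 117.2428 um

117.2428


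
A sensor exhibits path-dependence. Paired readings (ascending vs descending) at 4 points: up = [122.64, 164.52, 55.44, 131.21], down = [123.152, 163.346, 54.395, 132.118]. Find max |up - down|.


|122.64 - 123.152| = 0.5120
|164.52 - 163.346| = 1.1740
|55.44 - 54.395| = 1.0450
|131.21 - 132.118| = 0.9080
hysteresis = max(diffs) = 1.1740

1.1740


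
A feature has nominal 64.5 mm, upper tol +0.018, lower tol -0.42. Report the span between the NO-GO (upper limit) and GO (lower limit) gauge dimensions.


GO = nominal - lower_tol (smallest hole = maximum material condition)
GO = 64.5 - 0.42 = 64.08
NO-GO = nominal + upper_tol (largest hole = least material condition)
NO-GO = 64.5 + 0.018 = 64.518
spread = NO-GO - GO = 64.518 - 64.08 = 0.4380

0.4380


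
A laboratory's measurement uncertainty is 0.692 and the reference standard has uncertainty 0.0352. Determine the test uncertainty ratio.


TUR = u_lab / u_ref
= 0.692 / 0.0352
= 19.6591

19.6591


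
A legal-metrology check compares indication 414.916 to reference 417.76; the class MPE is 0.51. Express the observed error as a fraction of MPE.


e = indication - reference = 414.916 - 417.76 = -2.8440
|e| = 2.8440
ratio = |e| / MPE = 2.8440 / 0.51
ratio = 5.5765

5.5765


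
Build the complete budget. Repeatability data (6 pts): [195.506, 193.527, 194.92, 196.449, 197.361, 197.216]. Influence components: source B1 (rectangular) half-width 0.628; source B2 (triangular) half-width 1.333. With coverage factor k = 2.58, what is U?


mean = (195.506 + 193.527 + 194.92 + 196.449 + 197.361 + 197.216) / 6 = 195.8298333
s = sqrt(sum((x - mean)^2)/(n-1)) = 1.4754662
u_A = s / sqrt(n) = 1.4754662 / sqrt(6) = 0.60235655
u_B1 = 0.628 / sqrt(3) = 0.36257597
u_B2 = 1.333 / sqrt(6) = 0.54419497
uc = sqrt(0.60235655^2 + 0.36257597^2 + 0.54419497^2) = 0.88906856
U = k * uc = 2.58 * 0.88906856
U = 2.2938

2.2938


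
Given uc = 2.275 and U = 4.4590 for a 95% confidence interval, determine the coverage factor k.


k = U / uc
k = 4.4590 / 2.275
k = 1.96

1.96


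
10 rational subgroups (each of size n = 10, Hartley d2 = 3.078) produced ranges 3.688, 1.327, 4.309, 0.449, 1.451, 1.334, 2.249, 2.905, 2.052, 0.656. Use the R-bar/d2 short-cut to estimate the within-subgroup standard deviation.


R_bar = (3.688 + 1.327 + 4.309 + 0.449 + 1.451 + 1.334 + 2.249 + 2.905 + 2.052 + 0.656) / 10
R_bar = 20.42 / 10 = 2.042
sigma_hat = R_bar / d2 = 2.042 / 3.078 = 0.6634

0.6634


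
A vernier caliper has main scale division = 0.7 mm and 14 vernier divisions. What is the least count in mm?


LC = MSD / n_div
= 0.7 / 14
= 0.0500

0.0500


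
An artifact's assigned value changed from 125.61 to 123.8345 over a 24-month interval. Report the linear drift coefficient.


rate = (v2 - v1) / months
= (123.8345 - 125.61) / 24
= -1.7755 / 24
= -0.0740

-0.0740


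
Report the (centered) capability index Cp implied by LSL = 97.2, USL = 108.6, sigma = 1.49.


Cp = (USL - LSL) / (6 * sigma)
= (108.6 - 97.2) / (6 * 1.49)
= 11.4000 / 8.9400
= 1.2752

1.2752


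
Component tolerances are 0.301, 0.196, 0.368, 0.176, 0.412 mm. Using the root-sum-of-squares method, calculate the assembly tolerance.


RSS = sqrt(0.301^2 + 0.196^2 + 0.368^2 + 0.176^2 + 0.412^2)
= sqrt(0.465161)
= 0.6820

0.6820


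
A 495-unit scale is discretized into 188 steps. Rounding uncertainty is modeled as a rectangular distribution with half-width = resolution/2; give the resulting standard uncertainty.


resolution = range / divisions
resolution = 495 / 188 = 2.6329787
u_res = resolution / (2*sqrt(3))
u_res = 2.6329787 / 3.4641016
u_res = 0.7601

0.7601


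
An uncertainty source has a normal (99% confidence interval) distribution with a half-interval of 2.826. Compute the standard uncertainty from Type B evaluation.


u_B = half_width / 2.576
u_B = 2.826 / 2.576
u_B = 1.0970

1.0970


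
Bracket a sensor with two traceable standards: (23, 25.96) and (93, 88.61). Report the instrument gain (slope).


slope = (y2 - y1) / (x2 - x1)
= (88.61 - 25.96) / (93 - 23)
= 62.6500 / 70
= 0.8950

0.8950


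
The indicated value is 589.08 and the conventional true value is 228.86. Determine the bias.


Systematic error = measured - true
= 589.08 - 228.86
= 360.2200

360.2200


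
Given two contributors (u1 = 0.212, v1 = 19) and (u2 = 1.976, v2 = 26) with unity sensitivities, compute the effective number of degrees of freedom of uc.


uc = sqrt(u1^2 + u2^2) = sqrt(0.212^2 + 1.976^2) = 1.9873399
v_eff = uc^4 / (u1^4/v1 + u2^4/v2)
= 1.9873399^4 / (0.212^4/19 + 1.976^4/26)
= 15.598707 / 0.58647992
v_eff = 26.5972

26.5972


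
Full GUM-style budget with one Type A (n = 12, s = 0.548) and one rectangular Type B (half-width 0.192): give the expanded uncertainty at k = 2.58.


u_A = s / sqrt(n) = 0.548 / sqrt(12) = 0.15819397
u_B = half_width / sqrt(3) = 0.192 / sqrt(3) = 0.11085125
uc = sqrt(u_A^2 + u_B^2) = sqrt(0.15819397^2 + 0.11085125^2) = 0.19316659
U = k * uc = 2.58 * 0.19316659
U = 0.4984

0.4984


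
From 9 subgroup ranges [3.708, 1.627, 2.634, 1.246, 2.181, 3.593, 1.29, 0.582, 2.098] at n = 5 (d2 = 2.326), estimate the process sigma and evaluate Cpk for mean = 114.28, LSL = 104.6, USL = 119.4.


R_bar = (3.708 + 1.627 + 2.634 + 1.246 + 2.181 + 3.593 + 1.29 + 0.582 + 2.098) / 9 = 2.1065556
sigma = R_bar / d2 = 2.1065556 / 2.326 = 0.90565589
Cp = (USL - LSL)/(6*sigma) = (119.4 - 104.6)/(6*0.90565589) = 2.7236
Cpu = (119.4 - 114.28)/(3*0.90565589) = 1.8845
Cpl = (114.28 - 104.6)/(3*0.90565589) = 3.5628
Cpk = min(Cpu, Cpl) = 1.8845

1.8845


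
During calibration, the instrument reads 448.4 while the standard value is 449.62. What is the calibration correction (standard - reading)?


Correction = standard - reading
= 449.62 - 448.4
= 1.2200

1.2200


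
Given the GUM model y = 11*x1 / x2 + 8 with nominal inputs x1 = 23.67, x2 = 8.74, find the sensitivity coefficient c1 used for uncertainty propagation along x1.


y = 11*x1 / x2 + 8
dy/dx1 = 11/x2
Evaluate at x2 = 8.74: c1 = 11 / 8.74
c1 = 1.2586

1.2586


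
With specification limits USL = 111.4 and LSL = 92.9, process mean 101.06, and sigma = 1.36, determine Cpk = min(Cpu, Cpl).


Cpu = (USL - mean) / (3*sigma) = (111.4 - 101.06) / (3*1.36) = 2.5343
Cpl = (mean - LSL) / (3*sigma) = (101.06 - 92.9) / (3*1.36) = 2.0000
Cpk = min(Cpu, Cpl) = 2.0000

2.0000


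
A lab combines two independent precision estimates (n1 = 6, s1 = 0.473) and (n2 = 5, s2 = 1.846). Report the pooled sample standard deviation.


s_p = sqrt(((n1-1)*s1^2 + (n2-1)*s2^2) / (n1+n2-2))
numerator = (6-1)*0.473^2 + (5-1)*1.846^2 = 1.118645 + 13.630864 = 14.749509
denominator = 6 + 5 - 2 = 9
s_p^2 = 14.749509 / 9 = 1.6388343
s_p = sqrt(1.6388343) = 1.2802

1.2802


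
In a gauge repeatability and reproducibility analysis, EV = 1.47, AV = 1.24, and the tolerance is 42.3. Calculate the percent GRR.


GRR = sqrt(EV^2 + AV^2) = sqrt(1.47^2 + 1.24^2) = 1.9231485
%GRR = GRR / tol * 100 = 1.9231485 / 42.3 * 100
%GRR = 4.5465

4.5465


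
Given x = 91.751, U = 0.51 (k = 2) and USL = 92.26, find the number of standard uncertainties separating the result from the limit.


u = U / k = 0.51 / 2 = 0.255
margin = |USL - x| = |92.26 - 91.751| = 0.509
z = margin / u = 0.509 / 0.255
z = 1.9961

1.9961


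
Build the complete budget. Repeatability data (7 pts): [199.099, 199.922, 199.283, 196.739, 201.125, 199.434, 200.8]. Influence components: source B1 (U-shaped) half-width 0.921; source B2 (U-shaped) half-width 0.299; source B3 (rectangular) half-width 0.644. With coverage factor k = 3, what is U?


mean = (199.099 + 199.922 + 199.283 + 196.739 + 201.125 + 199.434 + 200.8) / 7 = 199.486
s = sqrt(sum((x - mean)^2)/(n-1)) = 1.4342654
u_A = s / sqrt(n) = 1.4342654 / sqrt(7) = 0.54210137
u_B1 = 0.921 / sqrt(2) = 0.65124535
u_B2 = 0.299 / sqrt(2) = 0.21142493
u_B3 = 0.644 / sqrt(3) = 0.37181357
uc = sqrt(0.54210137^2 + 0.65124535^2 + 0.21142493^2 + 0.37181357^2) = 0.94917872
U = k * uc = 3 * 0.94917872
U = 2.8475

2.8475


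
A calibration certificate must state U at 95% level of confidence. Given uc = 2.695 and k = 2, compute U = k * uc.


U = k * uc
U = 2 * 2.695
U = 5.3900

5.3900


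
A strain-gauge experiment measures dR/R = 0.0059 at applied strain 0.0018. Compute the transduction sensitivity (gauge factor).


GF = (dR/R) / epsilon
= 0.0059 / 0.0018
= 3.2778

3.2778


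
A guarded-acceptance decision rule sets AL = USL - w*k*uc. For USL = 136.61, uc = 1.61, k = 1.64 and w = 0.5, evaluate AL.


U = k * uc = 1.64 * 1.61 = 2.6404
guard band g = w * U = 0.5 * 2.6404 = 1.3202
AL = USL - g = 136.61 - 1.3202
AL = 135.2898

135.2898


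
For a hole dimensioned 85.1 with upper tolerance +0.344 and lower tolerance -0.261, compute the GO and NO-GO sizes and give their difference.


GO = nominal - lower_tol (smallest hole = maximum material condition)
GO = 85.1 - 0.261 = 84.839
NO-GO = nominal + upper_tol (largest hole = least material condition)
NO-GO = 85.1 + 0.344 = 85.444
spread = NO-GO - GO = 85.444 - 84.839 = 0.6050

0.6050


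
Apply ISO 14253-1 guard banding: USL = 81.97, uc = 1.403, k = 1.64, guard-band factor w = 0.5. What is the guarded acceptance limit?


U = k * uc = 1.64 * 1.403 = 2.30092
guard band g = w * U = 0.5 * 2.30092 = 1.15046
AL = USL - g = 81.97 - 1.15046
AL = 80.8195

80.8195


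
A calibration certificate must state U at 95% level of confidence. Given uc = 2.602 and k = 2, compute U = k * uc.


U = k * uc
U = 2 * 2.602
U = 5.2040

5.2040


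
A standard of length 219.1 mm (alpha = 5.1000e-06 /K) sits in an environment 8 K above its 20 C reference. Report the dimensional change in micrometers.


dL = L * alpha * dT
= 219.1 * 5.1000e-06 * 8
= 0.0089393 mm
dL_um = 0.0089393 * 1000 = 8.9393 um

8.9393


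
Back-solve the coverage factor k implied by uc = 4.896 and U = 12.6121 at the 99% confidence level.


k = U / uc
k = 12.6121 / 4.896
k = 2.576

2.576


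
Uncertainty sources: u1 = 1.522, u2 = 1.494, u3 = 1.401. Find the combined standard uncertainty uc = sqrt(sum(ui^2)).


uc = sqrt(1.522^2 + 1.494^2 + 1.401^2)
uc = sqrt(6.511321)
uc = 2.5517

2.5517


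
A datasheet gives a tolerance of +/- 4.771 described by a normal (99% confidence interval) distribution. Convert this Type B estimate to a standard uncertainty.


u_B = half_width / 2.576
u_B = 4.771 / 2.576
u_B = 1.8521

1.8521


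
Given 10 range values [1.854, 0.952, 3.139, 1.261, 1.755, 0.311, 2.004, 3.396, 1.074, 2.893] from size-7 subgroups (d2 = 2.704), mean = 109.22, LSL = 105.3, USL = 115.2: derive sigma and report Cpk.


R_bar = (1.854 + 0.952 + 3.139 + 1.261 + 1.755 + 0.311 + 2.004 + 3.396 + 1.074 + 2.893) / 10 = 1.8639
sigma = R_bar / d2 = 1.8639 / 2.704 = 0.68931213
Cp = (USL - LSL)/(6*sigma) = (115.2 - 105.3)/(6*0.68931213) = 2.3937
Cpu = (115.2 - 109.22)/(3*0.68931213) = 2.8918
Cpl = (109.22 - 105.3)/(3*0.68931213) = 1.8956
Cpk = min(Cpu, Cpl) = 1.8956

1.8956


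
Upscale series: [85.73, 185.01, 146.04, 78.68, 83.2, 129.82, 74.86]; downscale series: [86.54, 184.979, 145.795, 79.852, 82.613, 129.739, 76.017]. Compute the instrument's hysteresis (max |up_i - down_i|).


|85.73 - 86.54| = 0.8100
|185.01 - 184.979| = 0.0310
|146.04 - 145.795| = 0.2450
|78.68 - 79.852| = 1.1720
|83.2 - 82.613| = 0.5870
|129.82 - 129.739| = 0.0810
|74.86 - 76.017| = 1.1570
hysteresis = max(diffs) = 1.1720

1.1720


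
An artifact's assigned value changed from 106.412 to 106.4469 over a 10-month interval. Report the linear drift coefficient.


rate = (v2 - v1) / months
= (106.4469 - 106.412) / 10
= 0.0349 / 10
= 0.0035

0.0035


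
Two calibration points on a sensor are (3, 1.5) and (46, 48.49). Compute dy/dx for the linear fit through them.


slope = (y2 - y1) / (x2 - x1)
= (48.49 - 1.5) / (46 - 3)
= 46.9900 / 43
= 1.0928

1.0928


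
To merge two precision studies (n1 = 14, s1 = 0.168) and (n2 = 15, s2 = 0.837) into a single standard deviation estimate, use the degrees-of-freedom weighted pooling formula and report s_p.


s_p = sqrt(((n1-1)*s1^2 + (n2-1)*s2^2) / (n1+n2-2))
numerator = (14-1)*0.168^2 + (15-1)*0.837^2 = 0.366912 + 9.807966 = 10.174878
denominator = 14 + 15 - 2 = 27
s_p^2 = 10.174878 / 27 = 0.37684733
s_p = sqrt(0.37684733) = 0.6139

0.6139


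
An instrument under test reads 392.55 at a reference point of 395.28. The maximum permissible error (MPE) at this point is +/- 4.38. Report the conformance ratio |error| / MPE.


e = indication - reference = 392.55 - 395.28 = -2.7300
|e| = 2.7300
ratio = |e| / MPE = 2.7300 / 4.38
ratio = 0.6233

0.6233


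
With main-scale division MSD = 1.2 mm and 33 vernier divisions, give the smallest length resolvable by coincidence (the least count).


LC = MSD / n_div
= 1.2 / 33
= 0.0364

0.0364


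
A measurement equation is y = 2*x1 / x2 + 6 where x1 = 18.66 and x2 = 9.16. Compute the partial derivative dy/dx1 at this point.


y = 2*x1 / x2 + 6
dy/dx1 = 2/x2
Evaluate at x2 = 9.16: c1 = 2 / 9.16
c1 = 0.2183

0.2183


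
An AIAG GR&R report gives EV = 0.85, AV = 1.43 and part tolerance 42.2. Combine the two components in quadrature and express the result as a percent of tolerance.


GRR = sqrt(EV^2 + AV^2) = sqrt(0.85^2 + 1.43^2) = 1.6635504
%GRR = GRR / tol * 100 = 1.6635504 / 42.2 * 100
%GRR = 3.9421

3.9421


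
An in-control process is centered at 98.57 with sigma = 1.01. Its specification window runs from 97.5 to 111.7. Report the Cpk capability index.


Cpu = (USL - mean) / (3*sigma) = (111.7 - 98.57) / (3*1.01) = 4.3333
Cpl = (mean - LSL) / (3*sigma) = (98.57 - 97.5) / (3*1.01) = 0.3531
Cpk = min(Cpu, Cpl) = 0.3531

0.3531


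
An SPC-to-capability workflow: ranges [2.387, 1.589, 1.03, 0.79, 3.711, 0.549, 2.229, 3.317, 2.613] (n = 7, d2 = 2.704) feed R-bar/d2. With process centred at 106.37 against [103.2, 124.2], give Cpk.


R_bar = (2.387 + 1.589 + 1.03 + 0.79 + 3.711 + 0.549 + 2.229 + 3.317 + 2.613) / 9 = 2.0238889
sigma = R_bar / d2 = 2.0238889 / 2.704 = 0.74847962
Cp = (USL - LSL)/(6*sigma) = (124.2 - 103.2)/(6*0.74847962) = 4.6761
Cpu = (124.2 - 106.37)/(3*0.74847962) = 7.9405
Cpl = (106.37 - 103.2)/(3*0.74847962) = 1.4118
Cpk = min(Cpu, Cpl) = 1.4118

1.4118


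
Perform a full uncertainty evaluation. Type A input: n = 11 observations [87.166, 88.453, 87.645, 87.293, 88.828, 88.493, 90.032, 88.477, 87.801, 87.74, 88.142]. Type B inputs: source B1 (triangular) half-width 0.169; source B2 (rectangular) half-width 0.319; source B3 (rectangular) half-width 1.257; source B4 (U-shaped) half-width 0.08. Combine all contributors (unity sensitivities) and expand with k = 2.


mean = (87.166 + 88.453 + 87.645 + 87.293 + 88.828 + 88.493 + 90.032 + 88.477 + 87.801 + 87.74 + 88.142) / 11 = 88.18818182
s = sqrt(sum((x - mean)^2)/(n-1)) = 0.8092993
u_A = s / sqrt(n) = 0.8092993 / sqrt(11) = 0.24401292
u_B1 = 0.169 / sqrt(6) = 0.068993961
u_B2 = 0.319 / sqrt(3) = 0.18417474
u_B3 = 1.257 / sqrt(3) = 0.72572929
u_B4 = 0.08 / sqrt(2) = 0.056568542
uc = sqrt(0.24401292^2 + 0.068993961^2 + 0.18417474^2 + 0.72572929^2 + 0.056568542^2) = 0.79253127
U = k * uc = 2 * 0.79253127
U = 1.5851

1.5851


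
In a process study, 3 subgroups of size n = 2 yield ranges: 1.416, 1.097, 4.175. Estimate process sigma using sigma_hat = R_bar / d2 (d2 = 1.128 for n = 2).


R_bar = (1.416 + 1.097 + 4.175) / 3
R_bar = 6.688 / 3 = 2.2293333
sigma_hat = R_bar / d2 = 2.2293333 / 1.128 = 1.9764

1.9764


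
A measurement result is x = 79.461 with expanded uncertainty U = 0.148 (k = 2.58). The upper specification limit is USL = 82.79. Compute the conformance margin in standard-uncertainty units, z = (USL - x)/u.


u = U / k = 0.148 / 2.58 = 0.057364341
margin = |USL - x| = |82.79 - 79.461| = 3.329
z = margin / u = 3.329 / 0.057364341
z = 58.0326

58.0326


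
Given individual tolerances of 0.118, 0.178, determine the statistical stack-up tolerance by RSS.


RSS = sqrt(0.118^2 + 0.178^2)
= sqrt(0.045608)
= 0.2136

0.2136


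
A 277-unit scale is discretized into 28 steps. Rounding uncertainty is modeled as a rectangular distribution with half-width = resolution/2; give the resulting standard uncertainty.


resolution = range / divisions
resolution = 277 / 28 = 9.8928571
u_res = resolution / (2*sqrt(3))
u_res = 9.8928571 / 3.4641016
u_res = 2.8558

2.8558


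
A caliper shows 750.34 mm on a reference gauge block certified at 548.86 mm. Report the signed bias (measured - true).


Systematic error = measured - true
= 750.34 - 548.86
= 201.4800

201.4800


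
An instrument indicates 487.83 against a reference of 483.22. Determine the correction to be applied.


Correction = standard - reading
= 483.22 - 487.83
= -4.6100

-4.6100


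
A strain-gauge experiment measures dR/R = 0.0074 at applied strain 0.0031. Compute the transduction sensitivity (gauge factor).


GF = (dR/R) / epsilon
= 0.0074 / 0.0031
= 2.3871

2.3871


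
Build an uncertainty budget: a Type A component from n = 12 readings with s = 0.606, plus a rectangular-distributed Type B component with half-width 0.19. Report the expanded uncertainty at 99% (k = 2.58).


u_A = s / sqrt(n) = 0.606 / sqrt(12) = 0.17493713
u_B = half_width / sqrt(3) = 0.19 / sqrt(3) = 0.10969655
uc = sqrt(u_A^2 + u_B^2) = sqrt(0.17493713^2 + 0.10969655^2) = 0.20648567
U = k * uc = 2.58 * 0.20648567
U = 0.5327

0.5327


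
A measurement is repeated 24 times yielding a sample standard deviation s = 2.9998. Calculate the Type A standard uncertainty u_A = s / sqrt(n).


u_A = s / sqrt(n)
u_A = 2.9998 / sqrt(24)
u_A = 2.9998 / 4.8989795
u_A = 0.6123

0.6123


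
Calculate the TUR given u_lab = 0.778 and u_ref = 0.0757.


TUR = u_lab / u_ref
= 0.778 / 0.0757
= 10.2774

10.2774


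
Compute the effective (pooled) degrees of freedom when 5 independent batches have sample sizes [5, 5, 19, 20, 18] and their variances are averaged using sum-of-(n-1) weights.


nu = sum_i (n_i - 1)
nu = ((5 - 1) + (5 - 1) + (19 - 1) + (20 - 1) + (18 - 1))
nu = 4 + 4 + 18 + 19 + 17
nu = 62

62


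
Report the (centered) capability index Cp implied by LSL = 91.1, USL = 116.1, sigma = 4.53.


Cp = (USL - LSL) / (6 * sigma)
= (116.1 - 91.1) / (6 * 4.53)
= 25.0000 / 27.1800
= 0.9198

0.9198


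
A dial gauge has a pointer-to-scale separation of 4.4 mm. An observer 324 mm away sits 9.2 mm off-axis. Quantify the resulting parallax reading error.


error = h * offset / d
= 4.4 * 9.2 / 324
= 0.1249

0.1249


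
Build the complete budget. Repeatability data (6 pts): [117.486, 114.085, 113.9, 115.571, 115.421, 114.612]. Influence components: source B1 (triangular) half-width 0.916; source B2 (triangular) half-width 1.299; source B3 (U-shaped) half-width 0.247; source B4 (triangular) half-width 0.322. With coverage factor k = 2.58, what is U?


mean = (117.486 + 114.085 + 113.9 + 115.571 + 115.421 + 114.612) / 6 = 115.1791667
s = sqrt(sum((x - mean)^2)/(n-1)) = 1.3182293
u_A = s / sqrt(n) = 1.3182293 / sqrt(6) = 0.53816486
u_B1 = 0.916 / sqrt(6) = 0.37395543
u_B2 = 1.299 / sqrt(6) = 0.53031453
u_B3 = 0.247 / sqrt(2) = 0.17465537
u_B4 = 0.322 / sqrt(6) = 0.13145595
uc = sqrt(0.53816486^2 + 0.37395543^2 + 0.53031453^2 + 0.17465537^2 + 0.13145595^2) = 0.87090915
U = k * uc = 2.58 * 0.87090915
U = 2.2469

2.2469


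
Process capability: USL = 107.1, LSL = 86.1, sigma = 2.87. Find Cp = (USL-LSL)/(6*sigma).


Cp = (USL - LSL) / (6 * sigma)
= (107.1 - 86.1) / (6 * 2.87)
= 21.0000 / 17.2200
= 1.2195

1.2195


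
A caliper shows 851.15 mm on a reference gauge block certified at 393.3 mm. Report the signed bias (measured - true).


Systematic error = measured - true
= 851.15 - 393.3
= 457.8500

457.8500


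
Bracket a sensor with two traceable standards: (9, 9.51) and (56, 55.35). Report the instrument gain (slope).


slope = (y2 - y1) / (x2 - x1)
= (55.35 - 9.51) / (56 - 9)
= 45.8400 / 47
= 0.9753

0.9753


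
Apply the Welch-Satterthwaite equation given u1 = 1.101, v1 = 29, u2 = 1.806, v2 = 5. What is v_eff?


uc = sqrt(u1^2 + u2^2) = sqrt(1.101^2 + 1.806^2) = 2.1151447
v_eff = uc^4 / (u1^4/v1 + u2^4/v2)
= 2.1151447^4 / (1.101^4/29 + 1.806^4/5)
= 20.015218 / 2.1783239
v_eff = 9.1884

9.1884


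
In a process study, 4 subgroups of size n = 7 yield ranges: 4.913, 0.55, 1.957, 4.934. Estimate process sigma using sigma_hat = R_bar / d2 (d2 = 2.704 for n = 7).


R_bar = (4.913 + 0.55 + 1.957 + 4.934) / 4
R_bar = 12.354 / 4 = 3.0885
sigma_hat = R_bar / d2 = 3.0885 / 2.704 = 1.1422

1.1422


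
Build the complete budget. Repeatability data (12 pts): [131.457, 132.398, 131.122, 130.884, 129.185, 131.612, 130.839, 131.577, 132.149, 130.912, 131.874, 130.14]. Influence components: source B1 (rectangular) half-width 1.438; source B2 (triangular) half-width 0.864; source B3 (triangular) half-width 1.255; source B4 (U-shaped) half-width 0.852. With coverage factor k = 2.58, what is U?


mean = (131.457 + 132.398 + 131.122 + 130.884 + 129.185 + 131.612 + 130.839 + 131.577 + 132.149 + 130.912 + 131.874 + 130.14) / 12 = 131.1790833
s = sqrt(sum((x - mean)^2)/(n-1)) = 0.88758011
u_A = s / sqrt(n) = 0.88758011 / sqrt(12) = 0.25622231
u_B1 = 1.438 / sqrt(3) = 0.83022969
u_B2 = 0.864 / sqrt(6) = 0.35272652
u_B3 = 1.255 / sqrt(6) = 0.5123516
u_B4 = 0.852 / sqrt(2) = 0.60245498
uc = sqrt(0.25622231^2 + 0.83022969^2 + 0.35272652^2 + 0.5123516^2 + 0.60245498^2) = 1.2267043
U = k * uc = 2.58 * 1.2267043
U = 3.1649

3.1649


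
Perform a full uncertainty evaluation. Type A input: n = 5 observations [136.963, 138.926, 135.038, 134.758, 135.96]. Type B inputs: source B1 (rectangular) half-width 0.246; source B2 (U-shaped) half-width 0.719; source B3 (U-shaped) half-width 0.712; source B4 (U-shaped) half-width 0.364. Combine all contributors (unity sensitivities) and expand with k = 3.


mean = (136.963 + 138.926 + 135.038 + 134.758 + 135.96) / 5 = 136.329
s = sqrt(sum((x - mean)^2)/(n-1)) = 1.6894709
u_A = s / sqrt(n) = 1.6894709 / sqrt(5) = 0.75555436
u_B1 = 0.246 / sqrt(3) = 0.14202817
u_B2 = 0.719 / sqrt(2) = 0.50840978
u_B3 = 0.712 / sqrt(2) = 0.50346003
u_B4 = 0.364 / sqrt(2) = 0.25738687
uc = sqrt(0.75555436^2 + 0.14202817^2 + 0.50840978^2 + 0.50346003^2 + 0.25738687^2) = 1.0813117
U = k * uc = 3 * 1.0813117
U = 3.2439

3.2439


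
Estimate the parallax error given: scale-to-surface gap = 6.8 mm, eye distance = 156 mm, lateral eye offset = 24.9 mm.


error = h * offset / d
= 6.8 * 24.9 / 156
= 1.0854

1.0854


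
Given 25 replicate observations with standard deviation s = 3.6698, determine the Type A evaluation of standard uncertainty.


u_A = s / sqrt(n)
u_A = 3.6698 / sqrt(25)
u_A = 3.6698 / 5
u_A = 0.7340

0.7340


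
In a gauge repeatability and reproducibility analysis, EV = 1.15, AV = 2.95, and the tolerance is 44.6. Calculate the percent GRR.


GRR = sqrt(EV^2 + AV^2) = sqrt(1.15^2 + 2.95^2) = 3.166228
%GRR = GRR / tol * 100 = 3.166228 / 44.6 * 100
%GRR = 7.0992

7.0992


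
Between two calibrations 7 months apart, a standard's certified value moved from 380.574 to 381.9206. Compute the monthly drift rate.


rate = (v2 - v1) / months
= (381.9206 - 380.574) / 7
= 1.3466 / 7
= 0.1924

0.1924


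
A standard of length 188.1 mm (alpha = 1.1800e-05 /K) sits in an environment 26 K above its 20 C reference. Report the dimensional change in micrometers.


dL = L * alpha * dT
= 188.1 * 1.1800e-05 * 26
= 0.0577091 mm
dL_um = 0.0577091 * 1000 = 57.7091 um

57.7091


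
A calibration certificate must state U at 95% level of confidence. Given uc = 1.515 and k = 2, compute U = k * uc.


U = k * uc
U = 2 * 1.515
U = 3.0300

3.0300


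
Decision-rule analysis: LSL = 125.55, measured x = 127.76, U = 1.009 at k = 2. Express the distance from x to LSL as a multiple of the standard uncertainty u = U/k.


u = U / k = 1.009 / 2 = 0.5045
margin = |LSL - x| = |125.55 - 127.76| = 2.21
z = margin / u = 2.21 / 0.5045
z = 4.3806

4.3806


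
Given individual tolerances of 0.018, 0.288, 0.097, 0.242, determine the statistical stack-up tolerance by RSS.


RSS = sqrt(0.018^2 + 0.288^2 + 0.097^2 + 0.242^2)
= sqrt(0.151241)
= 0.3889

0.3889


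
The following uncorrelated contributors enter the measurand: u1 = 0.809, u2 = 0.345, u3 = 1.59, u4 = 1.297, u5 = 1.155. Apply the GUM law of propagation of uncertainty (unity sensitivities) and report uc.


uc = sqrt(0.809^2 + 0.345^2 + 1.59^2 + 1.297^2 + 1.155^2)
uc = sqrt(6.31784)
uc = 2.5135

2.5135


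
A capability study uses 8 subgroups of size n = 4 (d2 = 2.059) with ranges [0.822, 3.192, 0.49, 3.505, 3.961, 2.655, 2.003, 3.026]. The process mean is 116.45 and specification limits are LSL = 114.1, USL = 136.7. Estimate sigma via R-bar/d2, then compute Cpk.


R_bar = (0.822 + 3.192 + 0.49 + 3.505 + 3.961 + 2.655 + 2.003 + 3.026) / 8 = 2.45675
sigma = R_bar / d2 = 2.45675 / 2.059 = 1.1931763
Cp = (USL - LSL)/(6*sigma) = (136.7 - 114.1)/(6*1.1931763) = 3.1568
Cpu = (136.7 - 116.45)/(3*1.1931763) = 5.6572
Cpl = (116.45 - 114.1)/(3*1.1931763) = 0.6565
Cpk = min(Cpu, Cpl) = 0.6565

0.6565


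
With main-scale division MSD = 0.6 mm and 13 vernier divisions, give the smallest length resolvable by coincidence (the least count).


LC = MSD / n_div
= 0.6 / 13
= 0.0462

0.0462


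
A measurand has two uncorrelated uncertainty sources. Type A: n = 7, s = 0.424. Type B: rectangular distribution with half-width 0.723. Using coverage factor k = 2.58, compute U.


u_A = s / sqrt(n) = 0.424 / sqrt(7) = 0.16025694
u_B = half_width / sqrt(3) = 0.723 / sqrt(3) = 0.41742424
uc = sqrt(u_A^2 + u_B^2) = sqrt(0.16025694^2 + 0.41742424^2) = 0.44713005
U = k * uc = 2.58 * 0.44713005
U = 1.1536

1.1536


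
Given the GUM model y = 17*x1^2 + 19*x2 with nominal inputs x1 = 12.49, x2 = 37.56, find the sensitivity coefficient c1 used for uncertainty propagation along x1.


y = 17*x1^2 + 19*x2
dy/dx1 = 2*17*x1
Evaluate at x1 = 12.49: c1 = 34 * 12.49
c1 = 424.6600

424.6600


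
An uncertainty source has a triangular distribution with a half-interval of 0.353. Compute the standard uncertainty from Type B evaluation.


u_B = half_width / sqrt(6)
u_B = 0.353 / 2.4494897
u_B = 0.1441

0.1441


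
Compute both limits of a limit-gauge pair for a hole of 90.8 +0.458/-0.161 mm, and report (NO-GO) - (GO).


GO = nominal - lower_tol (smallest hole = maximum material condition)
GO = 90.8 - 0.161 = 90.639
NO-GO = nominal + upper_tol (largest hole = least material condition)
NO-GO = 90.8 + 0.458 = 91.258
spread = NO-GO - GO = 91.258 - 90.639 = 0.6190

0.6190


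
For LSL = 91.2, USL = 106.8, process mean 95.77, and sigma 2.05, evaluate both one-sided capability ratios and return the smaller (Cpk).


Cpu = (USL - mean) / (3*sigma) = (106.8 - 95.77) / (3*2.05) = 1.7935
Cpl = (mean - LSL) / (3*sigma) = (95.77 - 91.2) / (3*2.05) = 0.7431
Cpk = min(Cpu, Cpl) = 0.7431

0.7431


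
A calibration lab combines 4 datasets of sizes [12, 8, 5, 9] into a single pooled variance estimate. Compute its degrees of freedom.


nu = sum_i (n_i - 1)
nu = ((12 - 1) + (8 - 1) + (5 - 1) + (9 - 1))
nu = 11 + 7 + 4 + 8
nu = 30

30


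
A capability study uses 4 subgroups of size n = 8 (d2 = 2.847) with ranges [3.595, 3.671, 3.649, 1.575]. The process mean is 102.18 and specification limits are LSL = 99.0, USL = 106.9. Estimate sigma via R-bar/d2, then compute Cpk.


R_bar = (3.595 + 3.671 + 3.649 + 1.575) / 4 = 3.1225
sigma = R_bar / d2 = 3.1225 / 2.847 = 1.0967685
Cp = (USL - LSL)/(6*sigma) = (106.9 - 99.0)/(6*1.0967685) = 1.2005
Cpu = (106.9 - 102.18)/(3*1.0967685) = 1.4345
Cpl = (102.18 - 99.0)/(3*1.0967685) = 0.9665
Cpk = min(Cpu, Cpl) = 0.9665

0.9665


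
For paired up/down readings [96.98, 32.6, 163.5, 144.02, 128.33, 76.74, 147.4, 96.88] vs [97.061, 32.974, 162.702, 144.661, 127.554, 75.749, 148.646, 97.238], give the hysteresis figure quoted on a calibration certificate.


|96.98 - 97.061| = 0.0810
|32.6 - 32.974| = 0.3740
|163.5 - 162.702| = 0.7980
|144.02 - 144.661| = 0.6410
|128.33 - 127.554| = 0.7760
|76.74 - 75.749| = 0.9910
|147.4 - 148.646| = 1.2460
|96.88 - 97.238| = 0.3580
hysteresis = max(diffs) = 1.2460

1.2460


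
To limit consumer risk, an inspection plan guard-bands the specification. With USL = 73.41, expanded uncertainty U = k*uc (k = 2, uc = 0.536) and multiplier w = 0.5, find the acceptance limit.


U = k * uc = 2 * 0.536 = 1.072
guard band g = w * U = 0.5 * 1.072 = 0.536
AL = USL - g = 73.41 - 0.536
AL = 72.8740

72.8740


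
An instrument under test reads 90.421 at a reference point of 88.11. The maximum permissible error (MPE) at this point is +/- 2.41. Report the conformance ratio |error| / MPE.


e = indication - reference = 90.421 - 88.11 = 2.3110
|e| = 2.3110
ratio = |e| / MPE = 2.3110 / 2.41
ratio = 0.9589

0.9589


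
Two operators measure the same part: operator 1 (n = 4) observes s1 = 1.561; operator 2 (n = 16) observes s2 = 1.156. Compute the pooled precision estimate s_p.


s_p = sqrt(((n1-1)*s1^2 + (n2-1)*s2^2) / (n1+n2-2))
numerator = (4-1)*1.561^2 + (16-1)*1.156^2 = 7.310163 + 20.04504 = 27.355203
denominator = 4 + 16 - 2 = 18
s_p^2 = 27.355203 / 18 = 1.5197335
s_p = sqrt(1.5197335) = 1.2328

1.2328


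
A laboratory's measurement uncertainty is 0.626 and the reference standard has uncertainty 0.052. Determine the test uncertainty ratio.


TUR = u_lab / u_ref
= 0.626 / 0.052
= 12.0385

12.0385


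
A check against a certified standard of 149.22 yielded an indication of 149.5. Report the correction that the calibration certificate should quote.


Correction = standard - reading
= 149.22 - 149.5
= -0.2800

-0.2800


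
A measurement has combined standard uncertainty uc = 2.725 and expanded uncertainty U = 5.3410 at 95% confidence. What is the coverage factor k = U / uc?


k = U / uc
k = 5.3410 / 2.725
k = 1.96

1.96


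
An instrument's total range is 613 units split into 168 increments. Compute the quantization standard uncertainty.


resolution = range / divisions
resolution = 613 / 168 = 3.6488095
u_res = resolution / (2*sqrt(3))
u_res = 3.6488095 / 3.4641016
u_res = 1.0533

1.0533


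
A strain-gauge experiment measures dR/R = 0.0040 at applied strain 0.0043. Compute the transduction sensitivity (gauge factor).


GF = (dR/R) / epsilon
= 0.0040 / 0.0043
= 0.9302

0.9302


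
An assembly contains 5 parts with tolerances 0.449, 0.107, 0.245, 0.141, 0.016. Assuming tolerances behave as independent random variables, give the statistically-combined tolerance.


RSS = sqrt(0.449^2 + 0.107^2 + 0.245^2 + 0.141^2 + 0.016^2)
= sqrt(0.293212)
= 0.5415

0.5415


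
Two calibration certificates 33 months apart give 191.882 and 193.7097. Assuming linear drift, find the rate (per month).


rate = (v2 - v1) / months
= (193.7097 - 191.882) / 33
= 1.8277 / 33
= 0.0554

0.0554


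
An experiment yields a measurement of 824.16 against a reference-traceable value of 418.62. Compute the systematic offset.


Systematic error = measured - true
= 824.16 - 418.62
= 405.5400

405.5400


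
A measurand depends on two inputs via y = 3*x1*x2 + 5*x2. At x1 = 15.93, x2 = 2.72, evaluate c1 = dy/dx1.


y = 3*x1*x2 + 5*x2
dy/dx1 = 3*x2
Evaluate at x2 = 2.72: c1 = 3 * 2.72
c1 = 8.1600

8.1600


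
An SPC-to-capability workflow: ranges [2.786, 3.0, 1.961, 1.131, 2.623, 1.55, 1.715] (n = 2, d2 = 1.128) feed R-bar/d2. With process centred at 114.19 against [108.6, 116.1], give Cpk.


R_bar = (2.786 + 3.0 + 1.961 + 1.131 + 2.623 + 1.55 + 1.715) / 7 = 2.1094286
sigma = R_bar / d2 = 2.1094286 / 1.128 = 1.8700608
Cp = (USL - LSL)/(6*sigma) = (116.1 - 108.6)/(6*1.8700608) = 0.6684
Cpu = (116.1 - 114.19)/(3*1.8700608) = 0.3405
Cpl = (114.19 - 108.6)/(3*1.8700608) = 0.9964
Cpk = min(Cpu, Cpl) = 0.3405

0.3405


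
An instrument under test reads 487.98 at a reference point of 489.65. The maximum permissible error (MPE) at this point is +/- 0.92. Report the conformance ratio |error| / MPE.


e = indication - reference = 487.98 - 489.65 = -1.6700
|e| = 1.6700
ratio = |e| / MPE = 1.6700 / 0.92
ratio = 1.8152

1.8152


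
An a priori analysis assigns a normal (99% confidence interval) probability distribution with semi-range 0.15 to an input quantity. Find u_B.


u_B = half_width / 2.576
u_B = 0.15 / 2.576
u_B = 0.0582

0.0582


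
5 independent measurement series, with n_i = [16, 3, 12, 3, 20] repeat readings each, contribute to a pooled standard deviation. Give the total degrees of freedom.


nu = sum_i (n_i - 1)
nu = ((16 - 1) + (3 - 1) + (12 - 1) + (3 - 1) + (20 - 1))
nu = 15 + 2 + 11 + 2 + 19
nu = 49

49


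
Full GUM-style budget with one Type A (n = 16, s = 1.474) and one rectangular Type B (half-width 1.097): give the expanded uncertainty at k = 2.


u_A = s / sqrt(n) = 1.474 / sqrt(16) = 0.3685
u_B = half_width / sqrt(3) = 1.097 / sqrt(3) = 0.63335325
uc = sqrt(u_A^2 + u_B^2) = sqrt(0.3685^2 + 0.63335325^2) = 0.73275411
U = k * uc = 2 * 0.73275411
U = 1.4655

1.4655


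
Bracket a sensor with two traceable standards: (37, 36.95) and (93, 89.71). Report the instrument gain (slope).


slope = (y2 - y1) / (x2 - x1)
= (89.71 - 36.95) / (93 - 37)
= 52.7600 / 56
= 0.9421

0.9421


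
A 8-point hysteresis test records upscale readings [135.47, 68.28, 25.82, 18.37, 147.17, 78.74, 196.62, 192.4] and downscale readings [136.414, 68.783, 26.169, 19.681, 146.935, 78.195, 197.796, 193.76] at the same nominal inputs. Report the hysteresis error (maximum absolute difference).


|135.47 - 136.414| = 0.9440
|68.28 - 68.783| = 0.5030
|25.82 - 26.169| = 0.3490
|18.37 - 19.681| = 1.3110
|147.17 - 146.935| = 0.2350
|78.74 - 78.195| = 0.5450
|196.62 - 197.796| = 1.1760
|192.4 - 193.76| = 1.3600
hysteresis = max(diffs) = 1.3600

1.3600
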